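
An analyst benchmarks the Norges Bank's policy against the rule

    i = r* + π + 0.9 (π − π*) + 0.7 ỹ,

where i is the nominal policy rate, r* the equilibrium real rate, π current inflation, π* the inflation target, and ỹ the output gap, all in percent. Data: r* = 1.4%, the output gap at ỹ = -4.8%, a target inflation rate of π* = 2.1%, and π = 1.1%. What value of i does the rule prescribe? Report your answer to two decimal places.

-1.76%

i = 1.4 + 1.1 + 0.9 × (1.1 − 2.1) + 0.7 × (-4.8)
   = 1.4 + 1.1 − 0.9 − 3.36 = -1.76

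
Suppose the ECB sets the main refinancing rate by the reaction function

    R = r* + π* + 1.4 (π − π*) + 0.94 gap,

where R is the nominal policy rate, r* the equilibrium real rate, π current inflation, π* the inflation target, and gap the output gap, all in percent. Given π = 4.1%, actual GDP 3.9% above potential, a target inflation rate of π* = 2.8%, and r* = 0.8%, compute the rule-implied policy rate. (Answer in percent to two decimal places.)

9.09%

Output 3.9% above potential → gap = 3.9.
R = 0.8 + 2.8 + 1.4 × (4.1 − 2.8) + 0.94 × 3.9
   = 0.8 + 2.8 + 1.82 + 3.666 = 9.09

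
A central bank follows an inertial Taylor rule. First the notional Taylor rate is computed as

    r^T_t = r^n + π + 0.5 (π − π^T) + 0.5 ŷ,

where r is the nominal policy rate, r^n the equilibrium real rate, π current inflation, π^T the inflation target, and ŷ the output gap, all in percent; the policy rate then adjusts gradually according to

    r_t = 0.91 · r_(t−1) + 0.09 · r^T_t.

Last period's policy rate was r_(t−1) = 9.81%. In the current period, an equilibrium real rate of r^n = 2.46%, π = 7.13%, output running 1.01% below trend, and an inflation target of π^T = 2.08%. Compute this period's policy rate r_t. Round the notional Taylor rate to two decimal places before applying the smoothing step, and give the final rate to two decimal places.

Output 1.01% below potential → ŷ = -1.01.
r^T_t = 2.46 + 7.13 + 0.5 × (7.13 − 2.08) + 0.5 × (-1.01)
   = 2.46 + 7.13 + 2.525 − 0.505 = 11.61
r_t = 0.91 × 9.81 + 0.09 × 11.61 = 8.9271 + 1.0449 = 9.97

9.97%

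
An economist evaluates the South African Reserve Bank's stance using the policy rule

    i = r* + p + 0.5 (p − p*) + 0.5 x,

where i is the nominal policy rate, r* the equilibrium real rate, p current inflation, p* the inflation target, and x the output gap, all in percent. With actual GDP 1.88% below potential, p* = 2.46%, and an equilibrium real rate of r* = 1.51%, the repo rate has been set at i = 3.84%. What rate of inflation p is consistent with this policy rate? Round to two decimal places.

3.00%

Output 1.88% below potential → x = -1.88.
Collecting p: i = r* + (1 + 0.5) p − 0.5 p* + 0.5 x
1.5 p = 3.84 − 1.51 + 0.5 × 2.46 − 0.5 × (-1.88) = 4.5
p = 4.5 / 1.5 = 3.00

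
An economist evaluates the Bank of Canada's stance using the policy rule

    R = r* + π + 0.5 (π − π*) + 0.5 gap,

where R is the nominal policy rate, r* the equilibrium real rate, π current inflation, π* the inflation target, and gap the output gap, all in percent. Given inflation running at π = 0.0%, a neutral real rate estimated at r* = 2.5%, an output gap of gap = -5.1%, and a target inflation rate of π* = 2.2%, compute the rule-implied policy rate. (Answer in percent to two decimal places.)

R = 2.5 + 0.0 + 0.5 × (0.0 − 2.2) + 0.5 × (-5.1)
   = 2.5 + 0 − 1.1 − 2.55 = -1.15

-1.15%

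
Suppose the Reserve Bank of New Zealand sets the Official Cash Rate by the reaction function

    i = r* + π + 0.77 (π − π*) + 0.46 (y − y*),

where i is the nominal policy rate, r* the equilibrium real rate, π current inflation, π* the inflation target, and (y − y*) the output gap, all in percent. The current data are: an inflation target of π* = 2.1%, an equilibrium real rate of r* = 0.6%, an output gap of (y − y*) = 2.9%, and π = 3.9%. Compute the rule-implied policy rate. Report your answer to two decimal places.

i = 0.6 + 3.9 + 0.77 × (3.9 − 2.1) + 0.46 × 2.9
   = 0.6 + 3.9 + 1.386 + 1.334 = 7.22

7.22%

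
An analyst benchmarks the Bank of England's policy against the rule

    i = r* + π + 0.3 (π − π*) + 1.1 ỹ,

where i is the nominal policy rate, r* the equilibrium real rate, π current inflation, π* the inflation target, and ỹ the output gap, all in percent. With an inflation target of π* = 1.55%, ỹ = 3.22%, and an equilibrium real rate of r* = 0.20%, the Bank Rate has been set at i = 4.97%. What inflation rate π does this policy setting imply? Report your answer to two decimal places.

Collecting π: i = r* + (1 + 0.3) π − 0.3 π* + 1.1 ỹ
1.3 π = 4.97 − 0.20 + 0.3 × 1.55 − 1.1 × 3.22 = 1.693
π = 1.693 / 1.3 = 1.30

1.30%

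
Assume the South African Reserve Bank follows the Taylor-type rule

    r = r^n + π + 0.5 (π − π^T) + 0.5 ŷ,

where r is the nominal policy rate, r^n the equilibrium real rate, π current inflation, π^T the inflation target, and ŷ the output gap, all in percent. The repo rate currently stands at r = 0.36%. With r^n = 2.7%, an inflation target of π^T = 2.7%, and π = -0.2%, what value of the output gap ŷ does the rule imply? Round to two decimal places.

0.5 ŷ = 0.36 − 2.7 − (-0.2) − 0.5 × ((-0.2) − 2.7) = -0.69
ŷ = -0.69 / 0.5 = -1.38

-1.38%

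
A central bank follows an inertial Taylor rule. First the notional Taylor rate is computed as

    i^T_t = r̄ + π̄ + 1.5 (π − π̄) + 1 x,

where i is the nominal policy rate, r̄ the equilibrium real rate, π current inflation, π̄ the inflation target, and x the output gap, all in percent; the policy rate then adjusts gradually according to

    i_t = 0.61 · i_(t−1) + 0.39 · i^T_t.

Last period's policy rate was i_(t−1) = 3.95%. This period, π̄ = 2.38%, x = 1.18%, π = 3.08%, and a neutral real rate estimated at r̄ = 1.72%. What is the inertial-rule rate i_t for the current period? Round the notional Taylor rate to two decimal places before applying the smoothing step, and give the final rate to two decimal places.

i^T_t = 1.72 + 2.38 + 1.5 × (3.08 − 2.38) + 1 × 1.18
   = 1.72 + 2.38 + 1.05 + 1.18 = 6.33
i_t = 0.61 × 3.95 + 0.39 × 6.33 = 2.4095 + 2.4687 = 4.88

4.88%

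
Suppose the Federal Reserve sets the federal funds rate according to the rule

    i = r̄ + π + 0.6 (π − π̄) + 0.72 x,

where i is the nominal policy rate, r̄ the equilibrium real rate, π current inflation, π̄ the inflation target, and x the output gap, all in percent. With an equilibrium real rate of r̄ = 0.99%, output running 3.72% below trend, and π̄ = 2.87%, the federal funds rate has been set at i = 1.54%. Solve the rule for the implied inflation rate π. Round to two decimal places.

3.09%

Output 3.72% below potential → x = -3.72.
Collecting π: i = r̄ + (1 + 0.6) π − 0.6 π̄ + 0.72 x
1.6 π = 1.54 − 0.99 + 0.6 × 2.87 − 0.72 × (-3.72) = 4.9504
π = 4.9504 / 1.6 = 3.09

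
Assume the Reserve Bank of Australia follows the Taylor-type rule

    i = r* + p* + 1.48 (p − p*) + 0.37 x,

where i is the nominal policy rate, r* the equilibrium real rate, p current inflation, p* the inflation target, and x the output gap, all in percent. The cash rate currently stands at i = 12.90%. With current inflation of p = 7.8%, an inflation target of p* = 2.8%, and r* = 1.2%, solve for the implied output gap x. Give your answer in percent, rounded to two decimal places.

4.05%

0.37 x = 12.90 − 1.2 − 2.8 − 1.48 × (7.8 − 2.8) = 1.5
x = 1.5 / 0.37 = 4.05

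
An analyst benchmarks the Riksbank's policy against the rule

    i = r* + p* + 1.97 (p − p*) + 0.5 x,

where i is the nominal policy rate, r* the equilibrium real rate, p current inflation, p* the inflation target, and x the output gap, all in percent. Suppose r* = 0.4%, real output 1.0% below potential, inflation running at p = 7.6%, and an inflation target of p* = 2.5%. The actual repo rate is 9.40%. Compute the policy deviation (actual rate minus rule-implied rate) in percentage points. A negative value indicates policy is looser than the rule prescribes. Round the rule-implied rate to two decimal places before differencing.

Output 1.0% below potential → x = -1.0.
i = 0.4 + 2.5 + 1.97 × (7.6 − 2.5) + 0.5 × (-1.0)
   = 0.4 + 2.5 + 10.047 − 0.5 = 12.45
Deviation = 9.40 − 12.45 = -3.05 pp.

-3.05 pp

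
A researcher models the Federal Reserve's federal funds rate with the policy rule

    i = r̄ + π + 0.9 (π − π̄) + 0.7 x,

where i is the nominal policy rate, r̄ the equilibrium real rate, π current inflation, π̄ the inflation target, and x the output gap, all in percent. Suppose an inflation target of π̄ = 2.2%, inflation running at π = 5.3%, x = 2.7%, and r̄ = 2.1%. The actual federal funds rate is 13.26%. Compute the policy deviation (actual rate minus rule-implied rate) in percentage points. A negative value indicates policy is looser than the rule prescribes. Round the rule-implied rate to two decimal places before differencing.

1.18 pp

i = 2.1 + 5.3 + 0.9 × (5.3 − 2.2) + 0.7 × 2.7
   = 2.1 + 5.3 + 2.79 + 1.89 = 12.08
Deviation = 13.26 − 12.08 = 1.18 pp.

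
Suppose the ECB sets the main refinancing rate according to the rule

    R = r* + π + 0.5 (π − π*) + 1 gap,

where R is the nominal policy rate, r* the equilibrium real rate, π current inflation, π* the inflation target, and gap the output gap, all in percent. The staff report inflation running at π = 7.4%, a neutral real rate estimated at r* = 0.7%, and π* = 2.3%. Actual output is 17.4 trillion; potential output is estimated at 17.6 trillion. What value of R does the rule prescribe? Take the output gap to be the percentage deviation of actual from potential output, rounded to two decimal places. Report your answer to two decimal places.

Output gap = 100 × (17.4 − 17.6) / 17.6 = -1.14%.
R = 0.70 + 7.40 + 0.5 × (7.40 − 2.30) + 1 × (-1.14)
   = 0.70 + 7.4 + 2.55 − 1.14 = 9.51

9.51%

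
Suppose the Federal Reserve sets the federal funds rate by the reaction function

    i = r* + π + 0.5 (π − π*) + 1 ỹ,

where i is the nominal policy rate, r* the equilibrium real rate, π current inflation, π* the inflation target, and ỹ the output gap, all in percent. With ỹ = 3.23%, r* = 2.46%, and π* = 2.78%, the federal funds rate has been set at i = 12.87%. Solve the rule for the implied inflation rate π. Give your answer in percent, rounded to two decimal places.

Collecting π: i = r* + (1 + 0.5) π − 0.5 π* + 1 ỹ
1.5 π = 12.87 − 2.46 + 0.5 × 2.78 − 1 × 3.23 = 8.57
π = 8.57 / 1.5 = 5.71

5.71%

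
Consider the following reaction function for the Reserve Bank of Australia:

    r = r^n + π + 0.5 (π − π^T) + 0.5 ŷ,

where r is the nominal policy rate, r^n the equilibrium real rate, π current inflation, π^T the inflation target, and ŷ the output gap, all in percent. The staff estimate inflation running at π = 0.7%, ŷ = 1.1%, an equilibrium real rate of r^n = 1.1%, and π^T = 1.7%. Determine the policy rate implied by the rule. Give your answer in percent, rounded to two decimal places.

r = 1.1 + 0.7 + 0.5 × (0.7 − 1.7) + 0.5 × 1.1
   = 1.1 + 0.7 − 0.5 + 0.55 = 1.85

1.85%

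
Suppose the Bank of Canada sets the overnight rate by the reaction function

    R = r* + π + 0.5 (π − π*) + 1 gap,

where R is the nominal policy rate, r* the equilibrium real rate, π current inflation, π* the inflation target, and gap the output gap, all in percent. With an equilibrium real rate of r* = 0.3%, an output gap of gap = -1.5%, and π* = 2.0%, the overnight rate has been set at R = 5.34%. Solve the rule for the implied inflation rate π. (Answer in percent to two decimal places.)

5.03%

Collecting π: R = r* + (1 + 0.5) π − 0.5 π* + 1 gap
1.5 π = 5.34 − 0.3 + 0.5 × 2.0 − 1 × (-1.5) = 7.54
π = 7.54 / 1.5 = 5.03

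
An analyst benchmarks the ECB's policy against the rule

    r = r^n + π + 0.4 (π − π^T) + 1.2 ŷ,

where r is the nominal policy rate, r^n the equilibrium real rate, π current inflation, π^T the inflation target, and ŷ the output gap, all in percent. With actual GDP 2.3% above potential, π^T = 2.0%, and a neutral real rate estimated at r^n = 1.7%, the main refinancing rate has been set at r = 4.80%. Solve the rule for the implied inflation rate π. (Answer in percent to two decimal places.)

0.81%

Output 2.3% above potential → ŷ = 2.3.
Collecting π: r = r^n + (1 + 0.4) π − 0.4 π^T + 1.2 ŷ
1.4 π = 4.80 − 1.7 + 0.4 × 2.0 − 1.2 × 2.3 = 1.14
π = 1.14 / 1.4 = 0.81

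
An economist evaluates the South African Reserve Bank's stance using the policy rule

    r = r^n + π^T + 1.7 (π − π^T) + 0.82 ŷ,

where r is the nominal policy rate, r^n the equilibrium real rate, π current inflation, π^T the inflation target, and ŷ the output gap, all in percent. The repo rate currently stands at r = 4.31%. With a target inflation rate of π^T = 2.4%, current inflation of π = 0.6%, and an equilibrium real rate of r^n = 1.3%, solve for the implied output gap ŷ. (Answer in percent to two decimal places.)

4.48%

0.82 ŷ = 4.31 − 1.3 − 2.4 − 1.7 × (0.6 − 2.4) = 3.67
ŷ = 3.67 / 0.82 = 4.48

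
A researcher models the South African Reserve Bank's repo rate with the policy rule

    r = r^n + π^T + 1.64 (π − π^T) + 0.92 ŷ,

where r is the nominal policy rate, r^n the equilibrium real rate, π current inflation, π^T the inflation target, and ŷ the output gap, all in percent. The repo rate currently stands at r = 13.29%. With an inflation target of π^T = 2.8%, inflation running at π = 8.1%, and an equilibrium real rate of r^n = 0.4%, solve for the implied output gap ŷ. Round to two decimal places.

1.52%

0.92 ŷ = 13.29 − 0.4 − 2.8 − 1.64 × (8.1 − 2.8) = 1.398
ŷ = 1.398 / 0.92 = 1.52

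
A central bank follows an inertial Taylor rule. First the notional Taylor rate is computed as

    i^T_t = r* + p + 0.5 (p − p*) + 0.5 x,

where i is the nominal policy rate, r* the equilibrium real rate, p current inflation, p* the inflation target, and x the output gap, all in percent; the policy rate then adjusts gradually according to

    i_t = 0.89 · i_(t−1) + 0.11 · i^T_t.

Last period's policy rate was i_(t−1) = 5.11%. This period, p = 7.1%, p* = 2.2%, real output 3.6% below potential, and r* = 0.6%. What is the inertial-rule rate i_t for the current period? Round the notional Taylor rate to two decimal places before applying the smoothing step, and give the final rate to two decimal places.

5.47%

Output 3.6% below potential → x = -3.6.
i^T_t = 0.6 + 7.1 + 0.5 × (7.1 − 2.2) + 0.5 × (-3.6)
   = 0.6 + 7.1 + 2.45 − 1.8 = 8.35
i_t = 0.89 × 5.11 + 0.11 × 8.35 = 4.5479 + 0.9185 = 5.47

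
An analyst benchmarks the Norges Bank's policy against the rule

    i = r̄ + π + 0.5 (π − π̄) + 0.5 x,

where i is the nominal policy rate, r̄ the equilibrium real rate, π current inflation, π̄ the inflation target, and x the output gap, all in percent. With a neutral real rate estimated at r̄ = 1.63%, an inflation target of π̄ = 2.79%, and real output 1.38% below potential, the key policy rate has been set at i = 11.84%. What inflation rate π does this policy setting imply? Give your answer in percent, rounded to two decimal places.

Output 1.38% below potential → x = -1.38.
Collecting π: i = r̄ + (1 + 0.5) π − 0.5 π̄ + 0.5 x
1.5 π = 11.84 − 1.63 + 0.5 × 2.79 − 0.5 × (-1.38) = 12.295
π = 12.295 / 1.5 = 8.20

8.20%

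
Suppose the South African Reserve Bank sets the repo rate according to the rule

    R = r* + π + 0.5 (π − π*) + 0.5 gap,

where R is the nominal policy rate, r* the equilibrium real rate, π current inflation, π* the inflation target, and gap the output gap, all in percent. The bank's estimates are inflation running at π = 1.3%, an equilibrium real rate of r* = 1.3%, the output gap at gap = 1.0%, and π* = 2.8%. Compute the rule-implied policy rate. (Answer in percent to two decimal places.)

2.35%

R = 1.3 + 1.3 + 0.5 × (1.3 − 2.8) + 0.5 × 1.0
   = 1.3 + 1.3 − 0.75 + 0.5 = 2.35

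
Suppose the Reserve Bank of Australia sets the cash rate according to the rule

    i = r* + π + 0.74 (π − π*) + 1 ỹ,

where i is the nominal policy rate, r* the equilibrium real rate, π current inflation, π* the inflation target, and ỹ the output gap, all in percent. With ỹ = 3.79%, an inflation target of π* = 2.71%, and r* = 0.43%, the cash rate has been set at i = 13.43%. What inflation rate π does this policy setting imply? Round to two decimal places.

Collecting π: i = r* + (1 + 0.74) π − 0.74 π* + 1 ỹ
1.74 π = 13.43 − 0.43 + 0.74 × 2.71 − 1 × 3.79 = 11.2154
π = 11.2154 / 1.74 = 6.45

6.45%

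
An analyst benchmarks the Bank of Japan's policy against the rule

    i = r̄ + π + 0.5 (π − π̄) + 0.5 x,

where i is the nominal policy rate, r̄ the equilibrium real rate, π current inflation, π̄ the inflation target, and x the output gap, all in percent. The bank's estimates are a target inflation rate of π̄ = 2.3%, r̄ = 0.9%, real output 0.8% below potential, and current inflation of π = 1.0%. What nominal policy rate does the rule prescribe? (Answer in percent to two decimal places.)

Output 0.8% below potential → x = -0.8.
i = 0.9 + 1.0 + 0.5 × (1.0 − 2.3) + 0.5 × (-0.8)
   = 0.9 + 1 − 0.65 − 0.4 = 0.85

0.85%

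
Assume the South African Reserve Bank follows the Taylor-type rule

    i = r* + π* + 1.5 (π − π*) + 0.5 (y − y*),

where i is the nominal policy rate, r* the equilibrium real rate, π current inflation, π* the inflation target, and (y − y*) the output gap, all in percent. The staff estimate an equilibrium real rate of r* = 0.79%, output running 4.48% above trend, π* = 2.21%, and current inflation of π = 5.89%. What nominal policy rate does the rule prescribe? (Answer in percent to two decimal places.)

Output 4.48% above potential → (y − y*) = 4.48.
i = 0.79 + 2.21 + 1.5 × (5.89 − 2.21) + 0.5 × 4.48
   = 0.79 + 2.21 + 5.52 + 2.24 = 10.76

10.76%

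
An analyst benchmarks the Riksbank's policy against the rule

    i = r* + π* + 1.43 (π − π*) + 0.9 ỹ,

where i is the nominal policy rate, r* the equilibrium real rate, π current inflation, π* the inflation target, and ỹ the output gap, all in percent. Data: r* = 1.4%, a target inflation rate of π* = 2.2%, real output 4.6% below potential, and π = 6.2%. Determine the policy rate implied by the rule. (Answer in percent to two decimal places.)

Output 4.6% below potential → ỹ = -4.6.
i = 1.4 + 2.2 + 1.43 × (6.2 − 2.2) + 0.9 × (-4.6)
   = 1.4 + 2.2 + 5.72 − 4.14 = 5.18

5.18%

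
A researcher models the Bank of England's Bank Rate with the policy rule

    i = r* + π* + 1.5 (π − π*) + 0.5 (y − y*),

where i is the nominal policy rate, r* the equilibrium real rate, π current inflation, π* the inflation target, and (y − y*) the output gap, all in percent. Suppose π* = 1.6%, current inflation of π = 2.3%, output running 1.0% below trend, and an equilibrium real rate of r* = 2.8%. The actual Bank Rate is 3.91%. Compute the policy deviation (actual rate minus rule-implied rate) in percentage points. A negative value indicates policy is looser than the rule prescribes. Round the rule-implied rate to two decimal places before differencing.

Output 1.0% below potential → (y − y*) = -1.0.
i = 2.8 + 1.6 + 1.5 × (2.3 − 1.6) + 0.5 × (-1.0)
   = 2.8 + 1.6 + 1.05 − 0.5 = 4.95
Deviation = 3.91 − 4.95 = -1.04 pp.

-1.04 pp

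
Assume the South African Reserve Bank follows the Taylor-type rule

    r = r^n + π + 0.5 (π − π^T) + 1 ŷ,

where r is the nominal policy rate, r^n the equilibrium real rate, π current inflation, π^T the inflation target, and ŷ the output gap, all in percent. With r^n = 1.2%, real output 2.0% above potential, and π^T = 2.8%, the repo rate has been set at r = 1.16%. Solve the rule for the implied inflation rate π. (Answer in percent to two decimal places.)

Output 2.0% above potential → ŷ = 2.0.
Collecting π: r = r^n + (1 + 0.5) π − 0.5 π^T + 1 ŷ
1.5 π = 1.16 − 1.2 + 0.5 × 2.8 − 1 × 2.0 = -0.64
π = -0.64 / 1.5 = -0.43

-0.43%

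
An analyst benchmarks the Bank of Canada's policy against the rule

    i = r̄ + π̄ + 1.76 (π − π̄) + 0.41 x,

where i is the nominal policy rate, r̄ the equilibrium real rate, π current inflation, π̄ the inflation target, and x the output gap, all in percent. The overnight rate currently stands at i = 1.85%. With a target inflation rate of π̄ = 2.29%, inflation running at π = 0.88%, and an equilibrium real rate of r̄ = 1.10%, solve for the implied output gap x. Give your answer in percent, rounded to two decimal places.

2.30%

0.41 x = 1.85 − 1.10 − 2.29 − 1.76 × (0.88 − 2.29) = 0.9416
x = 0.9416 / 0.41 = 2.30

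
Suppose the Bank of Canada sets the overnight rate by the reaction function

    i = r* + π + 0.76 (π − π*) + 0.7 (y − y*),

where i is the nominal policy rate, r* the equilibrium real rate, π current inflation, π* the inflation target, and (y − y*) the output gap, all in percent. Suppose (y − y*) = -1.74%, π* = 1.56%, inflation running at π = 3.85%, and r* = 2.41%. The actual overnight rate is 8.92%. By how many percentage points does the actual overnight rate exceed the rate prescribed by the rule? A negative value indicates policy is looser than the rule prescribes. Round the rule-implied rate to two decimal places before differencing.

i = 2.41 + 3.85 + 0.76 × (3.85 − 1.56) + 0.7 × (-1.74)
   = 2.41 + 3.85 + 1.7404 − 1.218 = 6.78
Deviation = 8.92 − 6.78 = 2.14 pp.

2.14 pp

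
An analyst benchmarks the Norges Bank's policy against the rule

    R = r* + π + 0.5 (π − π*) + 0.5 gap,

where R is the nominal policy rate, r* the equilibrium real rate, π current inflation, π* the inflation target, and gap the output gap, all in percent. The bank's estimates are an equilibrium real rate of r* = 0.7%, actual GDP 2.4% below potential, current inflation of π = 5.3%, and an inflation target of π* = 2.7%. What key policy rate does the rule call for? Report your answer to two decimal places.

6.10%

Output 2.4% below potential → gap = -2.4.
R = 0.7 + 5.3 + 0.5 × (5.3 − 2.7) + 0.5 × (-2.4)
   = 0.7 + 5.3 + 1.3 − 1.2 = 6.10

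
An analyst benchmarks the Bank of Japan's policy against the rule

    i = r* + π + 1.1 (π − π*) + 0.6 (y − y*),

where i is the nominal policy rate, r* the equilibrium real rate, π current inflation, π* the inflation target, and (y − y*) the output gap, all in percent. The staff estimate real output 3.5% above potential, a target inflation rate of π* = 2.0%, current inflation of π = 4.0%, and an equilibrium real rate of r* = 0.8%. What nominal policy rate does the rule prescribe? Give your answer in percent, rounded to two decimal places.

Output 3.5% above potential → (y − y*) = 3.5.
i = 0.8 + 4.0 + 1.1 × (4.0 − 2.0) + 0.6 × 3.5
   = 0.8 + 4 + 2.2 + 2.1 = 9.10

9.10%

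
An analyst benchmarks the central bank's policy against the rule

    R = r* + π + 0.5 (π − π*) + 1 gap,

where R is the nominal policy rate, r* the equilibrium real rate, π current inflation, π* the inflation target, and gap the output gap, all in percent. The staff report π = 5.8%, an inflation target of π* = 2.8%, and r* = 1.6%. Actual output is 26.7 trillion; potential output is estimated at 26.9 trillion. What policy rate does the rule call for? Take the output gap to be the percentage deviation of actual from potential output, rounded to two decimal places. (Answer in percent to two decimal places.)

8.16%

Output gap = 100 × (26.7 − 26.9) / 26.9 = -0.74%.
R = 1.60 + 5.80 + 0.5 × (5.80 − 2.80) + 1 × (-0.74)
   = 1.60 + 5.8 + 1.5 − 0.74 = 8.16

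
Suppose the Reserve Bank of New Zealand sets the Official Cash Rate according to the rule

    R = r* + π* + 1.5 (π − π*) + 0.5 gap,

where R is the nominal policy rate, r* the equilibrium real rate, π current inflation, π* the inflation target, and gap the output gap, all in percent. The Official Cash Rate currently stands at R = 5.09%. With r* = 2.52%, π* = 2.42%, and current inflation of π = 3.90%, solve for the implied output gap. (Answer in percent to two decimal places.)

-4.14%

0.5 gap = 5.09 − 2.52 − 2.42 − 1.5 × (3.90 − 2.42) = -2.07
gap = -2.07 / 0.5 = -4.14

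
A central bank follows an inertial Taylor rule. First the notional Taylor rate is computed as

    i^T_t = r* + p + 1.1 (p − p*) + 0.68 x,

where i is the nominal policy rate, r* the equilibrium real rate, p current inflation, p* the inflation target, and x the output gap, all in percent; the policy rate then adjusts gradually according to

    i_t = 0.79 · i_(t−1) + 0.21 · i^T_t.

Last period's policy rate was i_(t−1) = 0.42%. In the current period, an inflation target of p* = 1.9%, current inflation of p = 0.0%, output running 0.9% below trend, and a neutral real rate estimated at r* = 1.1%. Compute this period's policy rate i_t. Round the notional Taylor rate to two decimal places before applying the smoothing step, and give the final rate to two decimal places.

0.00%

Output 0.9% below potential → x = -0.9.
i^T_t = 1.1 + 0.0 + 1.1 × (0.0 − 1.9) + 0.68 × (-0.9)
   = 1.1 + 0 − 2.09 − 0.612 = -1.60
i_t = 0.79 × 0.42 + 0.21 × (-1.60) = 0.3318 − 0.336 = 0.00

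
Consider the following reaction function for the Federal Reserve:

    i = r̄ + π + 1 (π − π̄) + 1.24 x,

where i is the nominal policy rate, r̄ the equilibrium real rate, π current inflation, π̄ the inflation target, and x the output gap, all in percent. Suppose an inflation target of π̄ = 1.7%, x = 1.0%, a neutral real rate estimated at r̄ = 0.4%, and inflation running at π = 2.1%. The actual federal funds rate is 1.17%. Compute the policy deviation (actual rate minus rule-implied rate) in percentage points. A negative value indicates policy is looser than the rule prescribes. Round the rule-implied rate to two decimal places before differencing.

-2.97 pp

i = 0.4 + 2.1 + 1 × (2.1 − 1.7) + 1.24 × 1.0
   = 0.4 + 2.1 + 0.4 + 1.24 = 4.14
Deviation = 1.17 − 4.14 = -2.97 pp.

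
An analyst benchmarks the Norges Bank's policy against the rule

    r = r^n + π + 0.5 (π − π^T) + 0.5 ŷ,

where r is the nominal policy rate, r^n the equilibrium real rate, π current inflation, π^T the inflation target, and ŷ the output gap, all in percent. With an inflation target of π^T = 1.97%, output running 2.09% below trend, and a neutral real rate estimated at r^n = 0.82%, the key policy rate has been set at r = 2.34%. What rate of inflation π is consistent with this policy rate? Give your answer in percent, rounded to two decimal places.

2.37%

Output 2.09% below potential → ŷ = -2.09.
Collecting π: r = r^n + (1 + 0.5) π − 0.5 π^T + 0.5 ŷ
1.5 π = 2.34 − 0.82 + 0.5 × 1.97 − 0.5 × (-2.09) = 3.55
π = 3.55 / 1.5 = 2.37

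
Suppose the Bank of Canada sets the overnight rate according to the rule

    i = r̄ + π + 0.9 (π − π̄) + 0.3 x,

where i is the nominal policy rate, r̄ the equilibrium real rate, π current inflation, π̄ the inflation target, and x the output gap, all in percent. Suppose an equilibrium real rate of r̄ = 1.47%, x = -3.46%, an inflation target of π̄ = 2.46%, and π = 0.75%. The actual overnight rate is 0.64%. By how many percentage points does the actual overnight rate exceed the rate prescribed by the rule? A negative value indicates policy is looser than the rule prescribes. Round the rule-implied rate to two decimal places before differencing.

1.00 pp

i = 1.47 + 0.75 + 0.9 × (0.75 − 2.46) + 0.3 × (-3.46)
   = 1.47 + 0.75 − 1.539 − 1.038 = -0.36
Deviation = 0.64 − (-0.36) = 1.00 pp.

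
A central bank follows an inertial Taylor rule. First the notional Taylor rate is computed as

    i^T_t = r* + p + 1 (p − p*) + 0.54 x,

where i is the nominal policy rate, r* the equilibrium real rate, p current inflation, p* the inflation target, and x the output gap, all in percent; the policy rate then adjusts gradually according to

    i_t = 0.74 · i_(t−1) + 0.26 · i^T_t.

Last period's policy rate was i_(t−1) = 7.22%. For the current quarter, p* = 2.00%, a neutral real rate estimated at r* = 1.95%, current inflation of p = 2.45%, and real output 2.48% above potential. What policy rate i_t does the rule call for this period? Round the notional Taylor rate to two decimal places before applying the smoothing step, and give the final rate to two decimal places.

Output 2.48% above potential → x = 2.48.
i^T_t = 1.95 + 2.45 + 1 × (2.45 − 2.00) + 0.54 × 2.48
   = 1.95 + 2.45 + 0.45 + 1.3392 = 6.19
i_t = 0.74 × 7.22 + 0.26 × 6.19 = 5.3428 + 1.6094 = 6.95

6.95%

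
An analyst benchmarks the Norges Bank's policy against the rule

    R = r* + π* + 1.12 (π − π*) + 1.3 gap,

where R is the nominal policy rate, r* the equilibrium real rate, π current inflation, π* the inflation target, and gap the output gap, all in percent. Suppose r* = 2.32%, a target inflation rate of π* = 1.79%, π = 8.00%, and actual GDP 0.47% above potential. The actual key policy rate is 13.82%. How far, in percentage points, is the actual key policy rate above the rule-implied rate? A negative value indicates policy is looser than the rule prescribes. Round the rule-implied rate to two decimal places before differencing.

2.14 pp

Output 0.47% above potential → gap = 0.47.
R = 2.32 + 1.79 + 1.12 × (8.00 − 1.79) + 1.3 × 0.47
   = 2.32 + 1.79 + 6.9552 + 0.611 = 11.68
Deviation = 13.82 − 11.68 = 2.14 pp.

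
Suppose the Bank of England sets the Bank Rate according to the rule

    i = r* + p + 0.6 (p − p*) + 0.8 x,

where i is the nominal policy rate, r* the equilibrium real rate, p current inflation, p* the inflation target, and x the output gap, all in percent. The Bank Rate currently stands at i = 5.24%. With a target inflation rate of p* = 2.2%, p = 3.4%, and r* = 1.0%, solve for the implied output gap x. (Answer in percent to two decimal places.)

0.15%

0.8 x = 5.24 − 1.0 − 3.4 − 0.6 × (3.4 − 2.2) = 0.12
x = 0.12 / 0.8 = 0.15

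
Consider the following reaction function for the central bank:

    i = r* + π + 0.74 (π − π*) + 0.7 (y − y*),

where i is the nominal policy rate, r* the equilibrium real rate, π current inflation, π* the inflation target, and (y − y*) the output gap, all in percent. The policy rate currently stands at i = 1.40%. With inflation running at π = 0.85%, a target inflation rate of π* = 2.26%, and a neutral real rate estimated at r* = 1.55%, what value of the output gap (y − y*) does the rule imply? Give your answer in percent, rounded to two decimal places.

0.06%

0.7 (y − y*) = 1.40 − 1.55 − 0.85 − 0.74 × (0.85 − 2.26) = 0.0434
(y − y*) = 0.0434 / 0.7 = 0.06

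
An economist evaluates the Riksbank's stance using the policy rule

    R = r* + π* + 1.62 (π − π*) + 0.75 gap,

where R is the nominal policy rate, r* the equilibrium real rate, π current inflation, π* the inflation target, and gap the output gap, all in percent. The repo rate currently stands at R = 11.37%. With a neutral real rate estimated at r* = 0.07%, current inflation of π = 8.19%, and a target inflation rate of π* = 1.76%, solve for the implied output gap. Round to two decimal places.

-1.17%

0.75 gap = 11.37 − 0.07 − 1.76 − 1.62 × (8.19 − 1.76) = -0.8766
gap = -0.8766 / 0.75 = -1.17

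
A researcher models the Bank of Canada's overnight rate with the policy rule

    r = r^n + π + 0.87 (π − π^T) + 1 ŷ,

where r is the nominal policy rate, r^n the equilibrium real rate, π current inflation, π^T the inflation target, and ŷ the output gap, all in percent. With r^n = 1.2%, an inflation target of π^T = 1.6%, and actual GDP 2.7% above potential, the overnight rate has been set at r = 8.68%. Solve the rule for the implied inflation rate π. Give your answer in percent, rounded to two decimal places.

Output 2.7% above potential → ŷ = 2.7.
Collecting π: r = r^n + (1 + 0.87) π − 0.87 π^T + 1 ŷ
1.87 π = 8.68 − 1.2 + 0.87 × 1.6 − 1 × 2.7 = 6.172
π = 6.172 / 1.87 = 3.30

3.30%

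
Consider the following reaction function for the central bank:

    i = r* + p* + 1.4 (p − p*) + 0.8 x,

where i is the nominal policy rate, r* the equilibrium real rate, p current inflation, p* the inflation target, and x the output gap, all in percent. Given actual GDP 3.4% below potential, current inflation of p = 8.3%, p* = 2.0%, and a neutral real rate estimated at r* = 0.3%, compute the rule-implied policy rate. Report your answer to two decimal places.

8.40%

Output 3.4% below potential → x = -3.4.
i = 0.3 + 2.0 + 1.4 × (8.3 − 2.0) + 0.8 × (-3.4)
   = 0.3 + 2 + 8.82 − 2.72 = 8.40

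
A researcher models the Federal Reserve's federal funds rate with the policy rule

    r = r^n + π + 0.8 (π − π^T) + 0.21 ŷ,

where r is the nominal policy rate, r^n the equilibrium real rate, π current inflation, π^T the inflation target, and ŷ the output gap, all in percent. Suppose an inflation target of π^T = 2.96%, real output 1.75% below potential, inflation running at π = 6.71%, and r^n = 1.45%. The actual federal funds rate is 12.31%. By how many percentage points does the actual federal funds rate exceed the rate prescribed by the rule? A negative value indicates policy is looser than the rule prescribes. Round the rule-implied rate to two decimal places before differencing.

Output 1.75% below potential → ŷ = -1.75.
r = 1.45 + 6.71 + 0.8 × (6.71 − 2.96) + 0.21 × (-1.75)
   = 1.45 + 6.71 + 3 − 0.3675 = 10.79
Deviation = 12.31 − 10.79 = 1.52 pp.

1.52 pp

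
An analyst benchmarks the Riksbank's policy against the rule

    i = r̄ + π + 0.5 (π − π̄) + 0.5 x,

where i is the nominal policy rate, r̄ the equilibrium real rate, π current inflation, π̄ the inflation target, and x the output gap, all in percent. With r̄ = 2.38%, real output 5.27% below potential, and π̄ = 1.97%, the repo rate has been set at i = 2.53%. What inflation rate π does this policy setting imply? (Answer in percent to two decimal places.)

Output 5.27% below potential → x = -5.27.
Collecting π: i = r̄ + (1 + 0.5) π − 0.5 π̄ + 0.5 x
1.5 π = 2.53 − 2.38 + 0.5 × 1.97 − 0.5 × (-5.27) = 3.77
π = 3.77 / 1.5 = 2.51

2.51%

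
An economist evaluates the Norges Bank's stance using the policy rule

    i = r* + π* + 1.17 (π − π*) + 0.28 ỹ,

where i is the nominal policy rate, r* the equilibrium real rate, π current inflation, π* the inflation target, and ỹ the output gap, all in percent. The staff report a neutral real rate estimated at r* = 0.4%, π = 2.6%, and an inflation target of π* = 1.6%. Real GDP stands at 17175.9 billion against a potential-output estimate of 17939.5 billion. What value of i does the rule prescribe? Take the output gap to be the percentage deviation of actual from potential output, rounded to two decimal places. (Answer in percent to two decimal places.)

1.98%

Output gap = 100 × (17175.9 − 17939.5) / 17939.5 = -4.26%.
i = 0.40 + 1.60 + 1.17 × (2.60 − 1.60) + 0.28 × (-4.26)
   = 0.40 + 1.6 + 1.17 − 1.1928 = 1.98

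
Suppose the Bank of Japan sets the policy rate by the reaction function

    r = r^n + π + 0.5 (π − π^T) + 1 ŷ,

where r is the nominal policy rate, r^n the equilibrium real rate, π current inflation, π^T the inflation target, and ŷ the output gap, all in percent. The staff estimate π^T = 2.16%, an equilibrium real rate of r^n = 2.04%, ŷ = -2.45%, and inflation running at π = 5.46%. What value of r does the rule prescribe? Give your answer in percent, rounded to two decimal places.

6.70%

r = 2.04 + 5.46 + 0.5 × (5.46 − 2.16) + 1 × (-2.45)
   = 2.04 + 5.46 + 1.65 − 2.45 = 6.70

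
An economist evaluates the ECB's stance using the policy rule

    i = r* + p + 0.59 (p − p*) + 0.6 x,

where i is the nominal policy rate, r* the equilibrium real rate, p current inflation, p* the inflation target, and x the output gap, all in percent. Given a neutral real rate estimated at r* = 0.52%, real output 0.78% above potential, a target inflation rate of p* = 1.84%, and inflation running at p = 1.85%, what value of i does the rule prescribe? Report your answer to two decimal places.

2.84%

Output 0.78% above potential → x = 0.78.
i = 0.52 + 1.85 + 0.59 × (1.85 − 1.84) + 0.6 × 0.78
   = 0.52 + 1.85 + 0.0059 + 0.468 = 2.84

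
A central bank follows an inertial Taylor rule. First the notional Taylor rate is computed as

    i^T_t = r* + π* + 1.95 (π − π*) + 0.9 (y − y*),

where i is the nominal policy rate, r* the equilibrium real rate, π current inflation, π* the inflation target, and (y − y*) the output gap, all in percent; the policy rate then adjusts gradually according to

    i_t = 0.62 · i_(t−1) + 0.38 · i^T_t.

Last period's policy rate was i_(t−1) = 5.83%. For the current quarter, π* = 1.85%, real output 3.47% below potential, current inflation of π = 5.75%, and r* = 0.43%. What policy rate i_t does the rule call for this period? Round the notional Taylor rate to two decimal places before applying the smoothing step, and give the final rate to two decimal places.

6.18%

Output 3.47% below potential → (y − y*) = -3.47.
i^T_t = 0.43 + 1.85 + 1.95 × (5.75 − 1.85) + 0.9 × (-3.47)
   = 0.43 + 1.85 + 7.605 − 3.123 = 6.76
i_t = 0.62 × 5.83 + 0.38 × 6.76 = 3.6146 + 2.5688 = 6.18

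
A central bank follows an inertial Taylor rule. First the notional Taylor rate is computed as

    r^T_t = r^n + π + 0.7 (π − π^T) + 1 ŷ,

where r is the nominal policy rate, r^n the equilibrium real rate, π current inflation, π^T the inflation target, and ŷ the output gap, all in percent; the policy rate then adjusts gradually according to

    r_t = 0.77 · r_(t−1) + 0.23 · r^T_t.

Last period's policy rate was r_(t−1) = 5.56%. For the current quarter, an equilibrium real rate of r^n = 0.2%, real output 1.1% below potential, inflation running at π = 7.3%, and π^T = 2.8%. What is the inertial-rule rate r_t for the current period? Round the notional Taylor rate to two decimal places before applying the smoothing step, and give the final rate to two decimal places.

6.48%

Output 1.1% below potential → ŷ = -1.1.
r^T_t = 0.2 + 7.3 + 0.7 × (7.3 − 2.8) + 1 × (-1.1)
   = 0.2 + 7.3 + 3.15 − 1.1 = 9.55
r_t = 0.77 × 5.56 + 0.23 × 9.55 = 4.2812 + 2.1965 = 6.48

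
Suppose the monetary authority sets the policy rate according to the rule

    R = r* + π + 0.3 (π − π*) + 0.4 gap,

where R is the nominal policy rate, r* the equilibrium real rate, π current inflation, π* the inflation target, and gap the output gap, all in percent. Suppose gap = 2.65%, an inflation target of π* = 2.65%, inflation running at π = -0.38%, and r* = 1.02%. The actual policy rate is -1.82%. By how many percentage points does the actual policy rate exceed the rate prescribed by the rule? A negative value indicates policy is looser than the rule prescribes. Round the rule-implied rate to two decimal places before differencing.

-2.61 pp

R = 1.02 + (-0.38) + 0.3 × (-0.38 − 2.65) + 0.4 × 2.65
   = 1.02 − 0.38 − 0.909 + 1.06 = 0.79
Deviation = -1.82 − 0.79 = -2.61 pp.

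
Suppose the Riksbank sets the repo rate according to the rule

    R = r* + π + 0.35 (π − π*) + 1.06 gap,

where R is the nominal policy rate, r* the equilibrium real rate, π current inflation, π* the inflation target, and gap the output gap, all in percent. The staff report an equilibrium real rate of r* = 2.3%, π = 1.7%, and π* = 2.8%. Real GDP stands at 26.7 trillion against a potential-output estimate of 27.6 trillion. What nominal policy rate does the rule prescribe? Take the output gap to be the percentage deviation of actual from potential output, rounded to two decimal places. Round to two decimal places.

0.16%

Output gap = 100 × (26.7 − 27.6) / 27.6 = -3.26%.
R = 2.30 + 1.70 + 0.35 × (1.70 − 2.80) + 1.06 × (-3.26)
   = 2.30 + 1.7 − 0.385 − 3.4556 = 0.16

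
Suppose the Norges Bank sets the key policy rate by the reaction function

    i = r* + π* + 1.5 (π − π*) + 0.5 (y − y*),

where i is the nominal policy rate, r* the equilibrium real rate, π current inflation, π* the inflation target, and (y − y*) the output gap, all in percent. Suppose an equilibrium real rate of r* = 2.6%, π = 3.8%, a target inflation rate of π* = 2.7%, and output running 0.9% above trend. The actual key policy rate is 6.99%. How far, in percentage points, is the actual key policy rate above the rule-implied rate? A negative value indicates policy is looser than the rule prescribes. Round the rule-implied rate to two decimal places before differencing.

Output 0.9% above potential → (y − y*) = 0.9.
i = 2.6 + 2.7 + 1.5 × (3.8 − 2.7) + 0.5 × 0.9
   = 2.6 + 2.7 + 1.65 + 0.45 = 7.40
Deviation = 6.99 − 7.40 = -0.41 pp.

-0.41 pp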